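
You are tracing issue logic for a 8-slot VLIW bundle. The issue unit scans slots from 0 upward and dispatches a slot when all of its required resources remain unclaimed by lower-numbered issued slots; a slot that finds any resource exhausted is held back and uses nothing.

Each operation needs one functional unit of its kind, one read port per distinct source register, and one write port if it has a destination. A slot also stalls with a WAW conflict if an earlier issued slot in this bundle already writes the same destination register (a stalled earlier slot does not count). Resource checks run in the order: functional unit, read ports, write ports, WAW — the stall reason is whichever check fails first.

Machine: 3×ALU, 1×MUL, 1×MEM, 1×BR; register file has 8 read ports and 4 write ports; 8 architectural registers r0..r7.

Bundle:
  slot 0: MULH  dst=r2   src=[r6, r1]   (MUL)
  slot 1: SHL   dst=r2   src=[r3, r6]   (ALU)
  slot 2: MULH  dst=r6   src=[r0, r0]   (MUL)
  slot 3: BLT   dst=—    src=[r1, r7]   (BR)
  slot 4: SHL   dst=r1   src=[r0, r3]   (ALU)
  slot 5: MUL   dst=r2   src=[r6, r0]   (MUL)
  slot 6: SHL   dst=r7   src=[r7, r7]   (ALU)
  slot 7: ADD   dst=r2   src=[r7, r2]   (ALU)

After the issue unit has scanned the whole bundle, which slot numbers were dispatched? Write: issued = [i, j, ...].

issued = [0, 3, 4, 6]

slot 0 (MUL): ISSUE — free A3,Mu0,Ld1,B1 rp6 wp3
slot 1 (ALU): stall WAW — free A3,Mu0,Ld1,B1 rp6 wp3
slot 2 (MUL): stall FU — free A3,Mu0,Ld1,B1 rp6 wp3
slot 3 (BR): ISSUE — free A3,Mu0,Ld1,B0 rp4 wp3
slot 4 (ALU): ISSUE — free A2,Mu0,Ld1,B0 rp2 wp2
slot 5 (MUL): stall FU — free A2,Mu0,Ld1,B0 rp2 wp2
slot 6 (ALU): ISSUE — free A1,Mu0,Ld1,B0 rp1 wp1
slot 7 (ALU): stall RD_PORT — free A1,Mu0,Ld1,B0 rp1 wp1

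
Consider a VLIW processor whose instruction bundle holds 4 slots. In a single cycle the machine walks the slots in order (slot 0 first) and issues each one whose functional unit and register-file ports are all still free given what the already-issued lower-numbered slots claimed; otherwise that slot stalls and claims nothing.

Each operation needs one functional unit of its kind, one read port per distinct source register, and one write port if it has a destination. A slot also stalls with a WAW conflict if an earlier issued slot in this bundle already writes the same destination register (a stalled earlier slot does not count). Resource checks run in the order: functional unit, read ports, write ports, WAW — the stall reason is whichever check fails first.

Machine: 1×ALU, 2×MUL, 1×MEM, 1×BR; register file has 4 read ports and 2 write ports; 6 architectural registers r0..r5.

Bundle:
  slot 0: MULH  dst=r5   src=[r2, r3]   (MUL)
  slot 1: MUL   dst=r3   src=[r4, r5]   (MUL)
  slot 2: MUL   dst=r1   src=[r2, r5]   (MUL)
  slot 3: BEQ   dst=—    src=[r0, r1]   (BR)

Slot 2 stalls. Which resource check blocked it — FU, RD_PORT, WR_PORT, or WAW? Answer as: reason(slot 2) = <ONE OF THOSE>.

reason(slot 2) = FU

[0] MUL needs rd=2 wr=1: ok; after: ALU=1 MUL=1 MEM=1 BR=1, R=2, W=1
[1] MUL needs rd=2 wr=1: ok; after: ALU=1 MUL=0 MEM=1 BR=1, R=0, W=0
[2] MUL needs rd=2 wr=1: FU; after: ALU=1 MUL=0 MEM=1 BR=1, R=0, W=0
[3] BR needs rd=2 wr=0: RD_PORT; after: ALU=1 MUL=0 MEM=1 BR=1, R=0, W=0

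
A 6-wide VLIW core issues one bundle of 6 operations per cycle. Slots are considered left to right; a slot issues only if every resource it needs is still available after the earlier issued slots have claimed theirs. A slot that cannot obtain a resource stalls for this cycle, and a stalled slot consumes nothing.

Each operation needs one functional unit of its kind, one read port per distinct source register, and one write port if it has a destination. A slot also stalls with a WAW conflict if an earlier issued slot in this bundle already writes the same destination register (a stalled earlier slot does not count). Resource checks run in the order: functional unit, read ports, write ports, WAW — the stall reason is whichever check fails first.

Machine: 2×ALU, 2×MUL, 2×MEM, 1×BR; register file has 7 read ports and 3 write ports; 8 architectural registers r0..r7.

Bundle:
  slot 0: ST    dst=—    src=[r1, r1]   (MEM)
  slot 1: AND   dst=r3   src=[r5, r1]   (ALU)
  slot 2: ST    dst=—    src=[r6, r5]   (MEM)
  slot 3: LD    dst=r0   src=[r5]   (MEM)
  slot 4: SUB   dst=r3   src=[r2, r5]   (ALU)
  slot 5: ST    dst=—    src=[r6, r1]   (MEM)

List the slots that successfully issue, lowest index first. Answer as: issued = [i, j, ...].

  0. MEM ⇒ go  {2A/2Mu/1Ld/1B | 6r 3w}
  1. ALU→r3 ⇒ go  {1A/2Mu/1Ld/1B | 4r 2w}
  2. MEM ⇒ go  {1A/2Mu/0Ld/1B | 2r 2w}
  3. MEM→r0 ⇒ no(FU)  {1A/2Mu/0Ld/1B | 2r 2w}
  4. ALU→r3 ⇒ no(WAW)  {1A/2Mu/0Ld/1B | 2r 2w}
  5. MEM ⇒ no(FU)  {1A/2Mu/0Ld/1B | 2r 2w}

issued = [0, 1, 2]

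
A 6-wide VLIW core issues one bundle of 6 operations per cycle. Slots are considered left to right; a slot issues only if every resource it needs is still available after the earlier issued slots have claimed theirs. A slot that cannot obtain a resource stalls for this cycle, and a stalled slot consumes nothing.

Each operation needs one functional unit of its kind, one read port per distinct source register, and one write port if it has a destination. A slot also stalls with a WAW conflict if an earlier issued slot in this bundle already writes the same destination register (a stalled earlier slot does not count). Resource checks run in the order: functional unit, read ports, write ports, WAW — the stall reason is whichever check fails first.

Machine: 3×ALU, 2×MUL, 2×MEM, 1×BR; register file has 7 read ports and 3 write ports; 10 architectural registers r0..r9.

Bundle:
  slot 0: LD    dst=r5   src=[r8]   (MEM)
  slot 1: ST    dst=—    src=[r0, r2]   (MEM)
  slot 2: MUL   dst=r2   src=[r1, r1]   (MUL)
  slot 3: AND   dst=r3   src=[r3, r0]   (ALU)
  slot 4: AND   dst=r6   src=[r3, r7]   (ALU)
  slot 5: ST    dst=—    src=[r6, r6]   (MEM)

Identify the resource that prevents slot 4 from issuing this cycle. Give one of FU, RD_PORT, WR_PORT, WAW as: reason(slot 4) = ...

slot 0 (MEM): ISSUE — free A3,Mu2,Ld1,B1 rp6 wp2
slot 1 (MEM): ISSUE — free A3,Mu2,Ld0,B1 rp4 wp2
slot 2 (MUL): ISSUE — free A3,Mu1,Ld0,B1 rp3 wp1
slot 3 (ALU): ISSUE — free A2,Mu1,Ld0,B1 rp1 wp0
slot 4 (ALU): stall RD_PORT — free A2,Mu1,Ld0,B1 rp1 wp0
slot 5 (MEM): stall FU — free A2,Mu1,Ld0,B1 rp1 wp0

reason(slot 4) = RD_PORT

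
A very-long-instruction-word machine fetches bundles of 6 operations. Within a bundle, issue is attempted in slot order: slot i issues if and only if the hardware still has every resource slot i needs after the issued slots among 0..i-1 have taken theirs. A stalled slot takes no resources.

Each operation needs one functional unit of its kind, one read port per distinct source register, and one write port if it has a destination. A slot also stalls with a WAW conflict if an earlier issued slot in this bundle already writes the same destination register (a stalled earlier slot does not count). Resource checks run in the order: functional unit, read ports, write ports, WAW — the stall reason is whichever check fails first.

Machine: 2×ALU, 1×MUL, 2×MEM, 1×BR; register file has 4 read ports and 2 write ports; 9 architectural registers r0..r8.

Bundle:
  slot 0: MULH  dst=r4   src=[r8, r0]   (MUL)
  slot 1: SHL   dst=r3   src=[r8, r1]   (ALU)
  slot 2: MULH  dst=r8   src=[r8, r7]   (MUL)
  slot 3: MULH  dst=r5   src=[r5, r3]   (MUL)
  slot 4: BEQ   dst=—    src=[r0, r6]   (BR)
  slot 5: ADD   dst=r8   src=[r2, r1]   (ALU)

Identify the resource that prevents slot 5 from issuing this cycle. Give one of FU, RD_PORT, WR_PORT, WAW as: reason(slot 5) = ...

reason(slot 5) = RD_PORT

(0) want 1×MUL +2rd +1wr — yes → AL2|MU0|ME2|BR1|rd2|wr1
(1) want 1×ALU +2rd +1wr — yes → AL1|MU0|ME2|BR1|rd0|wr0
(2) want 1×MUL +2rd +1wr — FU → AL1|MU0|ME2|BR1|rd0|wr0
(3) want 1×MUL +2rd +1wr — FU → AL1|MU0|ME2|BR1|rd0|wr0
(4) want 1×BR +2rd +0wr — RD_PORT → AL1|MU0|ME2|BR1|rd0|wr0
(5) want 1×ALU +2rd +1wr — RD_PORT → AL1|MU0|ME2|BR1|rd0|wr0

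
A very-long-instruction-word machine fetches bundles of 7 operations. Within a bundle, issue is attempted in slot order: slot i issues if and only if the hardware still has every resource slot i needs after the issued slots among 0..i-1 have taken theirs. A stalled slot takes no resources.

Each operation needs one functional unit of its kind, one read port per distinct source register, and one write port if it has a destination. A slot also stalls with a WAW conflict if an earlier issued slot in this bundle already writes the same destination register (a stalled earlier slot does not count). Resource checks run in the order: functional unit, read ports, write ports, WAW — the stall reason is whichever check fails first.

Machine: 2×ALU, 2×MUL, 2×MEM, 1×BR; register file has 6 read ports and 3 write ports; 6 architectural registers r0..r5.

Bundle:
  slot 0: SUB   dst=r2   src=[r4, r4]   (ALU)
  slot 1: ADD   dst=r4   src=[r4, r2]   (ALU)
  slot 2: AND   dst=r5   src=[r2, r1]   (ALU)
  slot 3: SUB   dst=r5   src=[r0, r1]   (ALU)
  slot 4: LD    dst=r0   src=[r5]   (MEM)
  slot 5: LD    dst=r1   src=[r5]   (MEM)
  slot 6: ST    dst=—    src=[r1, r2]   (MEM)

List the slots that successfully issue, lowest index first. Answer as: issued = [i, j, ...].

issued = [0, 1, 4, 6]

  0. ALU→r2 ⇒ go  {1A/2Mu/2Ld/1B | 5r 2w}
  1. ALU→r4 ⇒ go  {0A/2Mu/2Ld/1B | 3r 1w}
  2. ALU→r5 ⇒ no(FU)  {0A/2Mu/2Ld/1B | 3r 1w}
  3. ALU→r5 ⇒ no(FU)  {0A/2Mu/2Ld/1B | 3r 1w}
  4. MEM→r0 ⇒ go  {0A/2Mu/1Ld/1B | 2r 0w}
  5. MEM→r1 ⇒ no(WR_PORT)  {0A/2Mu/1Ld/1B | 2r 0w}
  6. MEM ⇒ go  {0A/2Mu/0Ld/1B | 0r 0w}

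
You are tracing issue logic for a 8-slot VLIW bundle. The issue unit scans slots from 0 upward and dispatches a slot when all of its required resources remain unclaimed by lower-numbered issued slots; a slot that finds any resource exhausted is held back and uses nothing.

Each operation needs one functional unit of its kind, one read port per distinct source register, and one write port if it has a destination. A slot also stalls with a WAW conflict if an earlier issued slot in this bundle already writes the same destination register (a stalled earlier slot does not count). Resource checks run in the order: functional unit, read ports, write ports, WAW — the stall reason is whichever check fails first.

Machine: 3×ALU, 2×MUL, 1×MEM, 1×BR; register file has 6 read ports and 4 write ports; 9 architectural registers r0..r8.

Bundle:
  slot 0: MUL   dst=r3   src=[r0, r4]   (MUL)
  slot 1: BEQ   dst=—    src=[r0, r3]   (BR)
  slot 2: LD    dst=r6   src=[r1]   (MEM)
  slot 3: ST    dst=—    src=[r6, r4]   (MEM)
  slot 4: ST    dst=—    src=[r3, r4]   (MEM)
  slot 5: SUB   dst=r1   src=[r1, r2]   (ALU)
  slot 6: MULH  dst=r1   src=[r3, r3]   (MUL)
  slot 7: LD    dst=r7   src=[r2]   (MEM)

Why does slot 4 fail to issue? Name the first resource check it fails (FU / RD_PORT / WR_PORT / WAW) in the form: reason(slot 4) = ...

reason(slot 4) = FU

(0) want 1×MUL +2rd +1wr — yes → AL3|MU1|ME1|BR1|rd4|wr3
(1) want 1×BR +2rd +0wr — yes → AL3|MU1|ME1|BR0|rd2|wr3
(2) want 1×MEM +1rd +1wr — yes → AL3|MU1|ME0|BR0|rd1|wr2
(3) want 1×MEM +2rd +0wr — FU → AL3|MU1|ME0|BR0|rd1|wr2
(4) want 1×MEM +2rd +0wr — FU → AL3|MU1|ME0|BR0|rd1|wr2
(5) want 1×ALU +2rd +1wr — RD_PORT → AL3|MU1|ME0|BR0|rd1|wr2
(6) want 1×MUL +1rd +1wr — yes → AL3|MU0|ME0|BR0|rd0|wr1
(7) want 1×MEM +1rd +1wr — FU → AL3|MU0|ME0|BR0|rd0|wr1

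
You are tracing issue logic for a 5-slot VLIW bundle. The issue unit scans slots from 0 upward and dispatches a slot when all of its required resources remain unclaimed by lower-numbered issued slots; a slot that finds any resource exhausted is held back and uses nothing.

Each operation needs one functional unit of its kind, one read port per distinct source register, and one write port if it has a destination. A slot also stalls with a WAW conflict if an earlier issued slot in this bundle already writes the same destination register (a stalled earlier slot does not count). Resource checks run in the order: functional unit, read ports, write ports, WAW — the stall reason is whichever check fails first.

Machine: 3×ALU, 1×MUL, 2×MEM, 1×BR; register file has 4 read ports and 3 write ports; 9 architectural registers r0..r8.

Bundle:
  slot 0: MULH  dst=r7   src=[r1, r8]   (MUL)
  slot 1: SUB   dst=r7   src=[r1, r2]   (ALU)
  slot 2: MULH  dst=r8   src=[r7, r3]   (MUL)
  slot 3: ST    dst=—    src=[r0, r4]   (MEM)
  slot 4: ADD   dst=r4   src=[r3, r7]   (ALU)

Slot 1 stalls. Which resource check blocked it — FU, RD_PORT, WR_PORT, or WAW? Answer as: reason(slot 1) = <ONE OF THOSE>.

reason(slot 1) = WAW

[0] MUL needs rd=2 wr=1: ok; after: ALU=3 MUL=0 MEM=2 BR=1, R=2, W=2
[1] ALU needs rd=2 wr=1: WAW; after: ALU=3 MUL=0 MEM=2 BR=1, R=2, W=2
[2] MUL needs rd=2 wr=1: FU; after: ALU=3 MUL=0 MEM=2 BR=1, R=2, W=2
[3] MEM needs rd=2 wr=0: ok; after: ALU=3 MUL=0 MEM=1 BR=1, R=0, W=2
[4] ALU needs rd=2 wr=1: RD_PORT; after: ALU=3 MUL=0 MEM=1 BR=1, R=0, W=2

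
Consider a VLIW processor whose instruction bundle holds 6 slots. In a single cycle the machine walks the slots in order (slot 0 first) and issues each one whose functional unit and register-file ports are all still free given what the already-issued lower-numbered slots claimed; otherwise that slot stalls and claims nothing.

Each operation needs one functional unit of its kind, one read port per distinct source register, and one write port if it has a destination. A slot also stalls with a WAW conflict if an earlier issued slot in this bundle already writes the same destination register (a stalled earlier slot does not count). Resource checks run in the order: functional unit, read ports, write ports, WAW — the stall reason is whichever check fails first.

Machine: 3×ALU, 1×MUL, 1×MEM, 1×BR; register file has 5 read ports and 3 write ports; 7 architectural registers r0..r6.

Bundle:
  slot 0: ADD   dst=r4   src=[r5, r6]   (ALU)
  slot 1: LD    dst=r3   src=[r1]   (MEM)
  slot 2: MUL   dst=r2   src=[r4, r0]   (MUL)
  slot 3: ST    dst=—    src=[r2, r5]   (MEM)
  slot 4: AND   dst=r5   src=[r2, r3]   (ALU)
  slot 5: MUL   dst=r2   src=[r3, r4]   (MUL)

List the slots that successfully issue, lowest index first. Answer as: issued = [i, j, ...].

issued = [0, 1, 2]

  0. ALU→r4 ⇒ go  {2A/1Mu/1Ld/1B | 3r 2w}
  1. MEM→r3 ⇒ go  {2A/1Mu/0Ld/1B | 2r 1w}
  2. MUL→r2 ⇒ go  {2A/0Mu/0Ld/1B | 0r 0w}
  3. MEM ⇒ no(FU)  {2A/0Mu/0Ld/1B | 0r 0w}
  4. ALU→r5 ⇒ no(RD_PORT)  {2A/0Mu/0Ld/1B | 0r 0w}
  5. MUL→r2 ⇒ no(FU)  {2A/0Mu/0Ld/1B | 0r 0w}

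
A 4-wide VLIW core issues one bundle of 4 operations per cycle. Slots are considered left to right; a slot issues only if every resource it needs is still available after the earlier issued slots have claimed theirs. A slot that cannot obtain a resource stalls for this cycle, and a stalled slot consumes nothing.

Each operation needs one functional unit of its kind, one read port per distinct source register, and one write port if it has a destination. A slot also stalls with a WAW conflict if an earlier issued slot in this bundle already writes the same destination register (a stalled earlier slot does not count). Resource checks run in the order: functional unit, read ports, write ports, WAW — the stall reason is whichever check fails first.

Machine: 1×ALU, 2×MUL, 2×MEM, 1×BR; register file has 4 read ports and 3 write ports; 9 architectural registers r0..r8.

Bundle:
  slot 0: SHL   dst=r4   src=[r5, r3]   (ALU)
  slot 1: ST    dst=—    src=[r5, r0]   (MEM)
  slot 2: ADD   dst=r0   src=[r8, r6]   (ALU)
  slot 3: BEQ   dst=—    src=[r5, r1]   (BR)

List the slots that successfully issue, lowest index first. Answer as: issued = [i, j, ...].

  0. ALU→r4 ⇒ go  {0A/2Mu/2Ld/1B | 2r 2w}
  1. MEM ⇒ go  {0A/2Mu/1Ld/1B | 0r 2w}
  2. ALU→r0 ⇒ no(FU)  {0A/2Mu/1Ld/1B | 0r 2w}
  3. BR ⇒ no(RD_PORT)  {0A/2Mu/1Ld/1B | 0r 2w}

issued = [0, 1]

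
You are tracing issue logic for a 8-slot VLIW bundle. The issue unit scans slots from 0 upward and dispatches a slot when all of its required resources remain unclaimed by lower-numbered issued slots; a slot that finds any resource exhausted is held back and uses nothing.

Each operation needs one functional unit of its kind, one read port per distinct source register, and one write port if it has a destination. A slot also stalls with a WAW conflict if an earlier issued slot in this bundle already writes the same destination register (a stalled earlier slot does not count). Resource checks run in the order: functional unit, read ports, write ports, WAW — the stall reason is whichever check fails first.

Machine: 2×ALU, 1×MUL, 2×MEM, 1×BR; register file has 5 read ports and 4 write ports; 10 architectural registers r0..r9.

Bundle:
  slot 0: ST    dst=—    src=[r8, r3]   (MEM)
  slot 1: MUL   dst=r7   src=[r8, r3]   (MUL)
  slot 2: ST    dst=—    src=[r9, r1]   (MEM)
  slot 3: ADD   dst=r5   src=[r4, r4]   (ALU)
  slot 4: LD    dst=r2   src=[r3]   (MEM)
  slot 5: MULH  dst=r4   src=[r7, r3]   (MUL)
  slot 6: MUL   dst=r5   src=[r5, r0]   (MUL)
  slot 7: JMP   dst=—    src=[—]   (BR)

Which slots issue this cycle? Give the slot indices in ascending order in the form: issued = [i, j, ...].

issued = [0, 1, 3, 7]

(0) want 1×MEM +2rd +0wr — yes → AL2|MU1|ME1|BR1|rd3|wr4
(1) want 1×MUL +2rd +1wr — yes → AL2|MU0|ME1|BR1|rd1|wr3
(2) want 1×MEM +2rd +0wr — RD_PORT → AL2|MU0|ME1|BR1|rd1|wr3
(3) want 1×ALU +1rd +1wr — yes → AL1|MU0|ME1|BR1|rd0|wr2
(4) want 1×MEM +1rd +1wr — RD_PORT → AL1|MU0|ME1|BR1|rd0|wr2
(5) want 1×MUL +2rd +1wr — FU → AL1|MU0|ME1|BR1|rd0|wr2
(6) want 1×MUL +2rd +1wr — FU → AL1|MU0|ME1|BR1|rd0|wr2
(7) want 1×BR +0rd +0wr — yes → AL1|MU0|ME1|BR0|rd0|wr2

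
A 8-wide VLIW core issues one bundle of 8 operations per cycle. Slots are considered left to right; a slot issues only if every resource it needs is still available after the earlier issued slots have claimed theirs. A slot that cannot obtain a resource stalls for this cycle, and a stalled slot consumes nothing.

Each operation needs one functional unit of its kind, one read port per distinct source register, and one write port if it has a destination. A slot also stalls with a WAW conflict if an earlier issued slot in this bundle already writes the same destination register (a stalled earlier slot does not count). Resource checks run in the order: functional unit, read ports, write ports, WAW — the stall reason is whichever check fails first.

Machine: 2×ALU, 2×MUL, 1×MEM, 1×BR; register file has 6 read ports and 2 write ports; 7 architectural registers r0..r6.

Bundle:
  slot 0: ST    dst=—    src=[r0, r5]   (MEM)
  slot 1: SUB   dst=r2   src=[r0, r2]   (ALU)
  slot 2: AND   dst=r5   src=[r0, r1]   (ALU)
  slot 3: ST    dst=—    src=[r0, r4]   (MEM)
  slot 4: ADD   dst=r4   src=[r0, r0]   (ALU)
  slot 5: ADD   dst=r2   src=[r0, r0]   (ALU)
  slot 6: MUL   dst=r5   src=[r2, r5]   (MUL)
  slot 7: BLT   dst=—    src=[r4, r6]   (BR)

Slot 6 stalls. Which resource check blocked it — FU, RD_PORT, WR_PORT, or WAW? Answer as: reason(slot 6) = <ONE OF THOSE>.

reason(slot 6) = RD_PORT

[0] MEM needs rd=2 wr=0: ok; after: ALU=2 MUL=2 MEM=0 BR=1, R=4, W=2
[1] ALU needs rd=2 wr=1: ok; after: ALU=1 MUL=2 MEM=0 BR=1, R=2, W=1
[2] ALU needs rd=2 wr=1: ok; after: ALU=0 MUL=2 MEM=0 BR=1, R=0, W=0
[3] MEM needs rd=2 wr=0: FU; after: ALU=0 MUL=2 MEM=0 BR=1, R=0, W=0
[4] ALU needs rd=1 wr=1: FU; after: ALU=0 MUL=2 MEM=0 BR=1, R=0, W=0
[5] ALU needs rd=1 wr=1: FU; after: ALU=0 MUL=2 MEM=0 BR=1, R=0, W=0
[6] MUL needs rd=2 wr=1: RD_PORT; after: ALU=0 MUL=2 MEM=0 BR=1, R=0, W=0
[7] BR needs rd=2 wr=0: RD_PORT; after: ALU=0 MUL=2 MEM=0 BR=1, R=0, W=0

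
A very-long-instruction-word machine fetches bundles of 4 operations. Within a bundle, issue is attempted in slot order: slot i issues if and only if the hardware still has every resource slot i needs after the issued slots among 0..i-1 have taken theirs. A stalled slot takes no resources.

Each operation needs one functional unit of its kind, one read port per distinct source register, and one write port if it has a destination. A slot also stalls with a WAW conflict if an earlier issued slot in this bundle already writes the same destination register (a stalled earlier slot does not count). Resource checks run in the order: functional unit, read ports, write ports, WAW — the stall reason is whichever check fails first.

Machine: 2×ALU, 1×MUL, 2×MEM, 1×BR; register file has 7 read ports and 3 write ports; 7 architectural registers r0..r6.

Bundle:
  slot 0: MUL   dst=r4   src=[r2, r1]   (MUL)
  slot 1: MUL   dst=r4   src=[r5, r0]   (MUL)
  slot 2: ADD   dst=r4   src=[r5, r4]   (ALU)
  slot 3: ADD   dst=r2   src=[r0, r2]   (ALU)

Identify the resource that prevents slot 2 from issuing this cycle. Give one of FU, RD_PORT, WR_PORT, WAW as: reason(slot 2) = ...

reason(slot 2) = WAW

(0) want 1×MUL +2rd +1wr — yes → AL2|MU0|ME2|BR1|rd5|wr2
(1) want 1×MUL +2rd +1wr — FU → AL2|MU0|ME2|BR1|rd5|wr2
(2) want 1×ALU +2rd +1wr — WAW → AL2|MU0|ME2|BR1|rd5|wr2
(3) want 1×ALU +2rd +1wr — yes → AL1|MU0|ME2|BR1|rd3|wr1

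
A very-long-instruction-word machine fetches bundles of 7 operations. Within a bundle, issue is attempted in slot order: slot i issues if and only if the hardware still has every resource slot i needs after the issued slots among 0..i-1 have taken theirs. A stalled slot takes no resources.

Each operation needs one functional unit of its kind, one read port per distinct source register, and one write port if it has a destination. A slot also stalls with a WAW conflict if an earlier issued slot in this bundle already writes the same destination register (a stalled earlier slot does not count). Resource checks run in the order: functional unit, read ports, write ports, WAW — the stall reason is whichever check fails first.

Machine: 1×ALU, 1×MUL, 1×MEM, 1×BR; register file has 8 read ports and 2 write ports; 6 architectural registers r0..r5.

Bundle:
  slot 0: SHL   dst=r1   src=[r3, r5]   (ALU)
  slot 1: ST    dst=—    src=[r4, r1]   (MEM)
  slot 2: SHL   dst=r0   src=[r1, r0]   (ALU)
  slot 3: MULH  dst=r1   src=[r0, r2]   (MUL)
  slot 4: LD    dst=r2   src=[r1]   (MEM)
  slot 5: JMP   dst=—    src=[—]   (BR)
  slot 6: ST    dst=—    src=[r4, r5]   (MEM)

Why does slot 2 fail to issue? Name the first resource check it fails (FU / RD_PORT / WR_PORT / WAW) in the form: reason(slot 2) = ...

reason(slot 2) = FU

[0] ALU needs rd=2 wr=1: ok; after: ALU=0 MUL=1 MEM=1 BR=1, R=6, W=1
[1] MEM needs rd=2 wr=0: ok; after: ALU=0 MUL=1 MEM=0 BR=1, R=4, W=1
[2] ALU needs rd=2 wr=1: FU; after: ALU=0 MUL=1 MEM=0 BR=1, R=4, W=1
[3] MUL needs rd=2 wr=1: WAW; after: ALU=0 MUL=1 MEM=0 BR=1, R=4, W=1
[4] MEM needs rd=1 wr=1: FU; after: ALU=0 MUL=1 MEM=0 BR=1, R=4, W=1
[5] BR needs rd=0 wr=0: ok; after: ALU=0 MUL=1 MEM=0 BR=0, R=4, W=1
[6] MEM needs rd=2 wr=0: FU; after: ALU=0 MUL=1 MEM=0 BR=0, R=4, W=1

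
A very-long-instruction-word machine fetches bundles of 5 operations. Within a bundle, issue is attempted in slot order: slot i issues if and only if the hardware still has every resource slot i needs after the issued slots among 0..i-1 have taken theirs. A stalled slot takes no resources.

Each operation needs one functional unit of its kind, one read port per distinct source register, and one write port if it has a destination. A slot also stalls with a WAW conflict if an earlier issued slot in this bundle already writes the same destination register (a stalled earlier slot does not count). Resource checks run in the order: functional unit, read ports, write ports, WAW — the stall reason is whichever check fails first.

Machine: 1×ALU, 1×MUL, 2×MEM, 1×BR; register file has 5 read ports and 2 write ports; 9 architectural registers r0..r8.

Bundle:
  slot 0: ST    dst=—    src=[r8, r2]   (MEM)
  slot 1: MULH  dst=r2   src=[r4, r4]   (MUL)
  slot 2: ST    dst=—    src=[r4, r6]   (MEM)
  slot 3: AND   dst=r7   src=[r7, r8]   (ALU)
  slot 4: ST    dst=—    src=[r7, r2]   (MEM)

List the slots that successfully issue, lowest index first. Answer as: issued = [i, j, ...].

slot 0 (MEM): ISSUE — free A1,Mu1,Ld1,B1 rp3 wp2
slot 1 (MUL): ISSUE — free A1,Mu0,Ld1,B1 rp2 wp1
slot 2 (MEM): ISSUE — free A1,Mu0,Ld0,B1 rp0 wp1
slot 3 (ALU): stall RD_PORT — free A1,Mu0,Ld0,B1 rp0 wp1
slot 4 (MEM): stall FU — free A1,Mu0,Ld0,B1 rp0 wp1

issued = [0, 1, 2]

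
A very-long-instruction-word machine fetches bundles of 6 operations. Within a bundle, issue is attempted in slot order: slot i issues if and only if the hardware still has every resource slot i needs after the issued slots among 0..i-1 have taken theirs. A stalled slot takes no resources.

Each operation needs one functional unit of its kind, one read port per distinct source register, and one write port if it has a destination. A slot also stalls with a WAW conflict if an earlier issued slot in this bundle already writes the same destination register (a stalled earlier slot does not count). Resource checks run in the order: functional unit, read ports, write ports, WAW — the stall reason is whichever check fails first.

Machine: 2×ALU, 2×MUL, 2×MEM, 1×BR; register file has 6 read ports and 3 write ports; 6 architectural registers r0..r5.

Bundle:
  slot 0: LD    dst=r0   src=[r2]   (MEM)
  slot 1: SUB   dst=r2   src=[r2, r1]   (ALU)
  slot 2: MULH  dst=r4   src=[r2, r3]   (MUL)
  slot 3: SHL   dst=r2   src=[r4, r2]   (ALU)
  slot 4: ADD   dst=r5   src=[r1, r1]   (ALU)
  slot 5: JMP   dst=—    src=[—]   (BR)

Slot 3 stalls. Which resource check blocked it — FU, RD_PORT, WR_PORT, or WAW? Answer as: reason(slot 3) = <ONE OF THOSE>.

#0 MEM src=r2 dispatched  <A:2 Mu:2 Ld:1 B:1 rd:5 wr:2>
#1 ALU src=r2,r1 dispatched  <A:1 Mu:2 Ld:1 B:1 rd:3 wr:1>
#2 MUL src=r2,r3 dispatched  <A:1 Mu:1 Ld:1 B:1 rd:1 wr:0>
#3 ALU src=r4,r2 held:RD_PORT  <A:1 Mu:1 Ld:1 B:1 rd:1 wr:0>
#4 ALU src=r1,r1 held:WR_PORT  <A:1 Mu:1 Ld:1 B:1 rd:1 wr:0>
#5 BR src=- dispatched  <A:1 Mu:1 Ld:1 B:0 rd:1 wr:0>

reason(slot 3) = RD_PORT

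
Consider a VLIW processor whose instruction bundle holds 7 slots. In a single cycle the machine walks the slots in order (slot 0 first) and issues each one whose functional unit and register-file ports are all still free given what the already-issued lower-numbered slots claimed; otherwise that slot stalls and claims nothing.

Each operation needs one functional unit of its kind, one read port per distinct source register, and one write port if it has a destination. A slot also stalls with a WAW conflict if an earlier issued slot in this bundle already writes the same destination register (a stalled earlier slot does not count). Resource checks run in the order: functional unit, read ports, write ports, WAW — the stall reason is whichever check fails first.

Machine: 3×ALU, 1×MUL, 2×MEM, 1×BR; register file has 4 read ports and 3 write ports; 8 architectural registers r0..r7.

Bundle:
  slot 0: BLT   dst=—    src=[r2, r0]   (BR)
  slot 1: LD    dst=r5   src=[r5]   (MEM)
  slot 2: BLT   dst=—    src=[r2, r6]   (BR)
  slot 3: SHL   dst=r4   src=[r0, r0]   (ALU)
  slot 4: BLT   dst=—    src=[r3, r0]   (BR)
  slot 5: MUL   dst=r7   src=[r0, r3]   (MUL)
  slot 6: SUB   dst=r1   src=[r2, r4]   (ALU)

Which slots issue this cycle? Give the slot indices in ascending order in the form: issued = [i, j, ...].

(0) want 1×BR +2rd +0wr — yes → AL3|MU1|ME2|BR0|rd2|wr3
(1) want 1×MEM +1rd +1wr — yes → AL3|MU1|ME1|BR0|rd1|wr2
(2) want 1×BR +2rd +0wr — FU → AL3|MU1|ME1|BR0|rd1|wr2
(3) want 1×ALU +1rd +1wr — yes → AL2|MU1|ME1|BR0|rd0|wr1
(4) want 1×BR +2rd +0wr — FU → AL2|MU1|ME1|BR0|rd0|wr1
(5) want 1×MUL +2rd +1wr — RD_PORT → AL2|MU1|ME1|BR0|rd0|wr1
(6) want 1×ALU +2rd +1wr — RD_PORT → AL2|MU1|ME1|BR0|rd0|wr1

issued = [0, 1, 3]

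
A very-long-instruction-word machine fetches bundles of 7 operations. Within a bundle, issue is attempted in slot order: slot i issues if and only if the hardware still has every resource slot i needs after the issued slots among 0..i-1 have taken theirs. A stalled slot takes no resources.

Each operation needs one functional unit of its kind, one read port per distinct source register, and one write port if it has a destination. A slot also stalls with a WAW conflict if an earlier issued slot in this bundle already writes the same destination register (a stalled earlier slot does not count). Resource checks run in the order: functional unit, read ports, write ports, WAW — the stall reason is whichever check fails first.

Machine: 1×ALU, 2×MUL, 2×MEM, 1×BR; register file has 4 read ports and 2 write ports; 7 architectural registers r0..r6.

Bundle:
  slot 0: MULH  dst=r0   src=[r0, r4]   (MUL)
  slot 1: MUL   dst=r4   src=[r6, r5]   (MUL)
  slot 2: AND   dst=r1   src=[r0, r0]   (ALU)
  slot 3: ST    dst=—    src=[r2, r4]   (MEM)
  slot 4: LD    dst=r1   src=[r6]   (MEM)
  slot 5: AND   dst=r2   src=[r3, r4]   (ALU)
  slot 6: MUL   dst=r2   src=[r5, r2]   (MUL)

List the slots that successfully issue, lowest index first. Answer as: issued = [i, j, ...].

[0] MUL needs rd=2 wr=1: ok; after: ALU=1 MUL=1 MEM=2 BR=1, R=2, W=1
[1] MUL needs rd=2 wr=1: ok; after: ALU=1 MUL=0 MEM=2 BR=1, R=0, W=0
[2] ALU needs rd=1 wr=1: RD_PORT; after: ALU=1 MUL=0 MEM=2 BR=1, R=0, W=0
[3] MEM needs rd=2 wr=0: RD_PORT; after: ALU=1 MUL=0 MEM=2 BR=1, R=0, W=0
[4] MEM needs rd=1 wr=1: RD_PORT; after: ALU=1 MUL=0 MEM=2 BR=1, R=0, W=0
[5] ALU needs rd=2 wr=1: RD_PORT; after: ALU=1 MUL=0 MEM=2 BR=1, R=0, W=0
[6] MUL needs rd=2 wr=1: FU; after: ALU=1 MUL=0 MEM=2 BR=1, R=0, W=0

issued = [0, 1]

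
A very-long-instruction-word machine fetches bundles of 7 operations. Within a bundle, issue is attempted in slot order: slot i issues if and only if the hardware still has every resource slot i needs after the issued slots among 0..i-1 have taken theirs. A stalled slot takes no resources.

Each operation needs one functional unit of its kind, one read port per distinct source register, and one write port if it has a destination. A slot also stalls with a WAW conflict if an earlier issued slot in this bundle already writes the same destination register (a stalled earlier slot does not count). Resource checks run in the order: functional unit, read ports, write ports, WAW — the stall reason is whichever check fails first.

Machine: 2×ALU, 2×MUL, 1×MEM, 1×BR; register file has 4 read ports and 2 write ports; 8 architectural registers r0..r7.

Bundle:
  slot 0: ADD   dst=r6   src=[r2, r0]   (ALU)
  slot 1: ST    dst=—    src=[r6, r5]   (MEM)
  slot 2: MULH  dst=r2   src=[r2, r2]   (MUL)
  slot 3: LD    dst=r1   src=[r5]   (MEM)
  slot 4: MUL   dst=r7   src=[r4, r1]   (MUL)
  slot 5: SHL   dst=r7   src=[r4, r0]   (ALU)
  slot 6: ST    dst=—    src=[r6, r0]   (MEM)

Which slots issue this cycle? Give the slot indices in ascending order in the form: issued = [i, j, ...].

[0] ALU needs rd=2 wr=1: ok; after: ALU=1 MUL=2 MEM=1 BR=1, R=2, W=1
[1] MEM needs rd=2 wr=0: ok; after: ALU=1 MUL=2 MEM=0 BR=1, R=0, W=1
[2] MUL needs rd=1 wr=1: RD_PORT; after: ALU=1 MUL=2 MEM=0 BR=1, R=0, W=1
[3] MEM needs rd=1 wr=1: FU; after: ALU=1 MUL=2 MEM=0 BR=1, R=0, W=1
[4] MUL needs rd=2 wr=1: RD_PORT; after: ALU=1 MUL=2 MEM=0 BR=1, R=0, W=1
[5] ALU needs rd=2 wr=1: RD_PORT; after: ALU=1 MUL=2 MEM=0 BR=1, R=0, W=1
[6] MEM needs rd=2 wr=0: FU; after: ALU=1 MUL=2 MEM=0 BR=1, R=0, W=1

issued = [0, 1]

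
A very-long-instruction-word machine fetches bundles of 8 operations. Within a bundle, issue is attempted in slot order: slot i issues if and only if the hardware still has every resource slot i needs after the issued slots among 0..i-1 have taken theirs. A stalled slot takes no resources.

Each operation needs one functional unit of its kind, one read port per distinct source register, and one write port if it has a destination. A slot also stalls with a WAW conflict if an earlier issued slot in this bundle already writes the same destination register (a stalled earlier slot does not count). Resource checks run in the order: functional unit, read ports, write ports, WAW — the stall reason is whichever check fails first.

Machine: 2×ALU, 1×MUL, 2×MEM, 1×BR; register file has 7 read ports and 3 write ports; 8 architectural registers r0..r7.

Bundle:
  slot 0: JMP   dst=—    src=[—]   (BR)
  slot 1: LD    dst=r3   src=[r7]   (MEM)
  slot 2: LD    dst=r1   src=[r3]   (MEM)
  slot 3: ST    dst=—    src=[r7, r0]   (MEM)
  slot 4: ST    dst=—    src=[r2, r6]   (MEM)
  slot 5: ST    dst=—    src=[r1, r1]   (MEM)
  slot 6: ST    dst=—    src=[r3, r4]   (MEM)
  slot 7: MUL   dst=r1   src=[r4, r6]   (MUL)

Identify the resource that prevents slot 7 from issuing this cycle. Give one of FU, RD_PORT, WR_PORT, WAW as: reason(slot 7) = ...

slot 0 (BR): ISSUE — free A2,Mu1,Ld2,B0 rp7 wp3
slot 1 (MEM): ISSUE — free A2,Mu1,Ld1,B0 rp6 wp2
slot 2 (MEM): ISSUE — free A2,Mu1,Ld0,B0 rp5 wp1
slot 3 (MEM): stall FU — free A2,Mu1,Ld0,B0 rp5 wp1
slot 4 (MEM): stall FU — free A2,Mu1,Ld0,B0 rp5 wp1
slot 5 (MEM): stall FU — free A2,Mu1,Ld0,B0 rp5 wp1
slot 6 (MEM): stall FU — free A2,Mu1,Ld0,B0 rp5 wp1
slot 7 (MUL): stall WAW — free A2,Mu1,Ld0,B0 rp5 wp1

reason(slot 7) = WAW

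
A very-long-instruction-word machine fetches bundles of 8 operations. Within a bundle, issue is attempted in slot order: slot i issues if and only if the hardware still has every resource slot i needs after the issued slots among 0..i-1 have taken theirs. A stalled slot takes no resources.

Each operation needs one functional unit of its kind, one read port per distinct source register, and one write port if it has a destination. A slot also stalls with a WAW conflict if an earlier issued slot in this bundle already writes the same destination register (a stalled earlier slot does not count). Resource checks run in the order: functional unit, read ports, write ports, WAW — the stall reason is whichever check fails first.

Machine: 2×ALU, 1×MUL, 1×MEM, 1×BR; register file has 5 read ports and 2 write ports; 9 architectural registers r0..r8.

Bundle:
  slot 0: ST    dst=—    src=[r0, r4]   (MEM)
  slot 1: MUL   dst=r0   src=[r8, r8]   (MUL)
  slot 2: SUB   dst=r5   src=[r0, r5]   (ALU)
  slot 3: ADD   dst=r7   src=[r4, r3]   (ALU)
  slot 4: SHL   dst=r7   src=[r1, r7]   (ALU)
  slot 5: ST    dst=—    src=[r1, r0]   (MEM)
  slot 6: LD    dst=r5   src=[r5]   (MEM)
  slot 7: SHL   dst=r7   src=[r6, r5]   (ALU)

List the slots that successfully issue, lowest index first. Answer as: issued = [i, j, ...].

issued = [0, 1, 2]

  0. MEM ⇒ go  {2A/1Mu/0Ld/1B | 3r 2w}
  1. MUL→r0 ⇒ go  {2A/0Mu/0Ld/1B | 2r 1w}
  2. ALU→r5 ⇒ go  {1A/0Mu/0Ld/1B | 0r 0w}
  3. ALU→r7 ⇒ no(RD_PORT)  {1A/0Mu/0Ld/1B | 0r 0w}
  4. ALU→r7 ⇒ no(RD_PORT)  {1A/0Mu/0Ld/1B | 0r 0w}
  5. MEM ⇒ no(FU)  {1A/0Mu/0Ld/1B | 0r 0w}
  6. MEM→r5 ⇒ no(FU)  {1A/0Mu/0Ld/1B | 0r 0w}
  7. ALU→r7 ⇒ no(RD_PORT)  {1A/0Mu/0Ld/1B | 0r 0w}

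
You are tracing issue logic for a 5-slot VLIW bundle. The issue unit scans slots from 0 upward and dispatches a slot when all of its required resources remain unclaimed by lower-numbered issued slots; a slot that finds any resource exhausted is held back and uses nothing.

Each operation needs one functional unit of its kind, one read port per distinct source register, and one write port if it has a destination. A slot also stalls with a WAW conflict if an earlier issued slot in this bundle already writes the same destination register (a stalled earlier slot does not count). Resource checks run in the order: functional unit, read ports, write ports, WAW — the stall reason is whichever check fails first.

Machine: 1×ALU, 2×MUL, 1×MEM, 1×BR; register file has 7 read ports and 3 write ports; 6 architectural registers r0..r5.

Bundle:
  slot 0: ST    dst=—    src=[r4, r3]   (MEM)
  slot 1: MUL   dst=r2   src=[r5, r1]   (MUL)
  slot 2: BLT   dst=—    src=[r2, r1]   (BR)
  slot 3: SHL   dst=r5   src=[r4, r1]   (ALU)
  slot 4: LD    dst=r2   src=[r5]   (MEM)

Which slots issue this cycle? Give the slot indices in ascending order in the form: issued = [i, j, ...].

issued = [0, 1, 2]

#0 MEM src=r4,r3 dispatched  <A:1 Mu:2 Ld:0 B:1 rd:5 wr:3>
#1 MUL src=r5,r1 dispatched  <A:1 Mu:1 Ld:0 B:1 rd:3 wr:2>
#2 BR src=r2,r1 dispatched  <A:1 Mu:1 Ld:0 B:0 rd:1 wr:2>
#3 ALU src=r4,r1 held:RD_PORT  <A:1 Mu:1 Ld:0 B:0 rd:1 wr:2>
#4 MEM src=r5 held:FU  <A:1 Mu:1 Ld:0 B:0 rd:1 wr:2>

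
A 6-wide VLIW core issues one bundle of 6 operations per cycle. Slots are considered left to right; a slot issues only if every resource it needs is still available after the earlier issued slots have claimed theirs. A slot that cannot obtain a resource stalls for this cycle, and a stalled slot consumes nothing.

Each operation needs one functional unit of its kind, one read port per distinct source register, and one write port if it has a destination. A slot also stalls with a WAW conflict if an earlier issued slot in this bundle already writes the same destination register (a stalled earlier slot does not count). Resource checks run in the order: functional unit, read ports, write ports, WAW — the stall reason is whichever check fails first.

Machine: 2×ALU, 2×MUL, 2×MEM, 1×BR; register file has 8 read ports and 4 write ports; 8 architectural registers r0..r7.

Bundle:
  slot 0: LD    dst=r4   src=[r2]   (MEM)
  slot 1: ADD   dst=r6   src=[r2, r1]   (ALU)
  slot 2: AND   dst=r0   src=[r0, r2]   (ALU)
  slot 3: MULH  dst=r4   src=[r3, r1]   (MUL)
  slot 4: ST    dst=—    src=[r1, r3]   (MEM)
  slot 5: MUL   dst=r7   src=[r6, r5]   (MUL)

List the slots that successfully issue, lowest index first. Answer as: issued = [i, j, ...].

issued = [0, 1, 2, 4]

  0. MEM→r4 ⇒ go  {2A/2Mu/1Ld/1B | 7r 3w}
  1. ALU→r6 ⇒ go  {1A/2Mu/1Ld/1B | 5r 2w}
  2. ALU→r0 ⇒ go  {0A/2Mu/1Ld/1B | 3r 1w}
  3. MUL→r4 ⇒ no(WAW)  {0A/2Mu/1Ld/1B | 3r 1w}
  4. MEM ⇒ go  {0A/2Mu/0Ld/1B | 1r 1w}
  5. MUL→r7 ⇒ no(RD_PORT)  {0A/2Mu/0Ld/1B | 1r 1w}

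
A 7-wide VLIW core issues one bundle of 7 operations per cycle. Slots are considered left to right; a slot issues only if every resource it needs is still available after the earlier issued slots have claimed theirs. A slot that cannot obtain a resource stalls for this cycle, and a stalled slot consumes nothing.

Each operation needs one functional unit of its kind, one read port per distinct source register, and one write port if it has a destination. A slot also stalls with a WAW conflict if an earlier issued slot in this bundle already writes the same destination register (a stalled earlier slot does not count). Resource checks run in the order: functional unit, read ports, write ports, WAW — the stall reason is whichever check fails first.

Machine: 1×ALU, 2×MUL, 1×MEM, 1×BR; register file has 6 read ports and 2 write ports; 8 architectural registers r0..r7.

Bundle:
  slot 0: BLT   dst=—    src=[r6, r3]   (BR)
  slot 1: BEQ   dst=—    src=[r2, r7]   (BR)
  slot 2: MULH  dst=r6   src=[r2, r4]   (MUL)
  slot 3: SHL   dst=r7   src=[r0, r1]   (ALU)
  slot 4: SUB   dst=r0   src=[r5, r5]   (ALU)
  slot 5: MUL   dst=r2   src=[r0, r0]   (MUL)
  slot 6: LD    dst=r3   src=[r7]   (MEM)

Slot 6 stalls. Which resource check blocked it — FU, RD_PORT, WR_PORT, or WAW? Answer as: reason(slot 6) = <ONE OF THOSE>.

  0. BR ⇒ go  {1A/2Mu/1Ld/0B | 4r 2w}
  1. BR ⇒ no(FU)  {1A/2Mu/1Ld/0B | 4r 2w}
  2. MUL→r6 ⇒ go  {1A/1Mu/1Ld/0B | 2r 1w}
  3. ALU→r7 ⇒ go  {0A/1Mu/1Ld/0B | 0r 0w}
  4. ALU→r0 ⇒ no(FU)  {0A/1Mu/1Ld/0B | 0r 0w}
  5. MUL→r2 ⇒ no(RD_PORT)  {0A/1Mu/1Ld/0B | 0r 0w}
  6. MEM→r3 ⇒ no(RD_PORT)  {0A/1Mu/1Ld/0B | 0r 0w}

reason(slot 6) = RD_PORT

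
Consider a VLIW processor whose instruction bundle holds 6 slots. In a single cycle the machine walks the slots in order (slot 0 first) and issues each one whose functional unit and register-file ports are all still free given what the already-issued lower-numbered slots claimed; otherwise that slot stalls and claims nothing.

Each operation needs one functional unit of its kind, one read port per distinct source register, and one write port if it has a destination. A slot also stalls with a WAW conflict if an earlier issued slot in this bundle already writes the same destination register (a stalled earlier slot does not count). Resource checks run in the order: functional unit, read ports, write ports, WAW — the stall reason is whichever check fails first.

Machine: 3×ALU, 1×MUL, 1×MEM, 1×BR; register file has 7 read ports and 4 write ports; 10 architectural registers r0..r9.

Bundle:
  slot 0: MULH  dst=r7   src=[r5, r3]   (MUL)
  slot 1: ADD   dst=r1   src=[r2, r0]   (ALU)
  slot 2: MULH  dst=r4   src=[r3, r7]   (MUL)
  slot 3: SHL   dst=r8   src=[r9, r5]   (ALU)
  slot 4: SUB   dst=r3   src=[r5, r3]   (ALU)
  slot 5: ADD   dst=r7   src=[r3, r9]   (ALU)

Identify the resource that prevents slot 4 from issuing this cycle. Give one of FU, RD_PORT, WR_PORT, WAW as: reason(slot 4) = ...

reason(slot 4) = RD_PORT

#0 MUL src=r5,r3 dispatched  <A:3 Mu:0 Ld:1 B:1 rd:5 wr:3>
#1 ALU src=r2,r0 dispatched  <A:2 Mu:0 Ld:1 B:1 rd:3 wr:2>
#2 MUL src=r3,r7 held:FU  <A:2 Mu:0 Ld:1 B:1 rd:3 wr:2>
#3 ALU src=r9,r5 dispatched  <A:1 Mu:0 Ld:1 B:1 rd:1 wr:1>
#4 ALU src=r5,r3 held:RD_PORT  <A:1 Mu:0 Ld:1 B:1 rd:1 wr:1>
#5 ALU src=r3,r9 held:RD_PORT  <A:1 Mu:0 Ld:1 B:1 rd:1 wr:1>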